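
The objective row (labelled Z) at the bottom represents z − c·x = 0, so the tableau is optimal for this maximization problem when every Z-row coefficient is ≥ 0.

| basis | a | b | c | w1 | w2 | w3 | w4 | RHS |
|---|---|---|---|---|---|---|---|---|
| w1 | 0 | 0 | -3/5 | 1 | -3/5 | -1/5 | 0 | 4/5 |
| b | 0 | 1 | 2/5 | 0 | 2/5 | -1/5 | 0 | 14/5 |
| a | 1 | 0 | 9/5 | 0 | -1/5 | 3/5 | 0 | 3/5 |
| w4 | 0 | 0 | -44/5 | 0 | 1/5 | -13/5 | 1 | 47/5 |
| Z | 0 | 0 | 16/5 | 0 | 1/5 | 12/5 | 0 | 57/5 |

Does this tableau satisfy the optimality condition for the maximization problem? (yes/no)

yes

Every Z-row coefficient is ≥ 0, so the tableau is optimal.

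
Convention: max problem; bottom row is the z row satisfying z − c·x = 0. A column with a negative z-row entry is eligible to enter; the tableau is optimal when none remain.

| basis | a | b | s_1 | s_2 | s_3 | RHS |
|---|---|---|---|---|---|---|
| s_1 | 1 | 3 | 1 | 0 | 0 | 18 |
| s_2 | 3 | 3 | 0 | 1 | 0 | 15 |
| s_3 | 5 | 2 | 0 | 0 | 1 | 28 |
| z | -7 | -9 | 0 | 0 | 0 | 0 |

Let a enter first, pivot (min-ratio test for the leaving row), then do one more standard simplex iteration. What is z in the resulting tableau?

45

Ratio test on column a — row 1: 18/1 = 18; row 2: 15/3 = 5; row 3: 28/5 = 28/5. Minimum is 5 at row 2 (s_2 leaves); pivot element 3.
Pivot on row 2; the z-row RHS becomes 0 − (-7)·5 = 35.
Next entering variable (most negative z-row entry -2): b.
Ratio test on column b — row 1: 13/2 = 13/2; row 2: 5/1 = 5; row 3: entry -3 ≤ 0. Minimum is 5 at row 2 (a leaves); pivot element 1.
After the second pivot the z-row RHS is 35 − (-2)·5 = 45.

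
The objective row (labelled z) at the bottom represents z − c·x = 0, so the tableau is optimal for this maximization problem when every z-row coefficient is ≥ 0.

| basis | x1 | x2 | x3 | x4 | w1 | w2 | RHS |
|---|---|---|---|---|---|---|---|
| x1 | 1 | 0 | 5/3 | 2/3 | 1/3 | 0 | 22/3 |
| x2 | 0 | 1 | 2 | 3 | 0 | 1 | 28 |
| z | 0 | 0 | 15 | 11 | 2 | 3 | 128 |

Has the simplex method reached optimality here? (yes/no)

Every z-row coefficient is ≥ 0, so the tableau is optimal.

yes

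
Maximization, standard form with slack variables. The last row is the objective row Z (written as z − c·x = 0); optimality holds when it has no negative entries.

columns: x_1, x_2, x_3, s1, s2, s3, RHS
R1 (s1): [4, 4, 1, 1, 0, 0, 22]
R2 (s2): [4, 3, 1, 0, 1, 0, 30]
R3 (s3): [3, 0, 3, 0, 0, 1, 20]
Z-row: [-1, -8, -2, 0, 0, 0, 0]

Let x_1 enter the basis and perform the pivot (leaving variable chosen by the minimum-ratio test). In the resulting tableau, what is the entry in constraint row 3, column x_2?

Ratio test on column x_1 — row 1: 22/4 = 11/2; row 2: 30/4 = 15/2; row 3: 20/3 = 20/3. Minimum is 11/2 at row 1 (s1 leaves); pivot element 4.
Divide row 1 by 4; eliminate column x_1 from the other rows.
Row 3 update in column x_2: 0 − 3·1 = -3.

-3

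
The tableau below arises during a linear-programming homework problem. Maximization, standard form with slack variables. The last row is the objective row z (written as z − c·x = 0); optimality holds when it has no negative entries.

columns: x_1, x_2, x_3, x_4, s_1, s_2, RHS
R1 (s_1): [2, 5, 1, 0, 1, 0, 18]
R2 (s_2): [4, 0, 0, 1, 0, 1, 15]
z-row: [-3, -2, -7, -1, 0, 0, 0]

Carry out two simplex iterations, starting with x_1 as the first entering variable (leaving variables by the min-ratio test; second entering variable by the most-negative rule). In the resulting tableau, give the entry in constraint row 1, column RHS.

Ratio test on column x_1 — row 1: 18/2 = 9; row 2: 15/4 = 15/4. Minimum is 15/4 at row 2 (s_2 leaves); pivot element 4.
Divide row 2 by 4; eliminate column x_1 from the other rows.
Second iteration: most negative z-row entry is -7 in column x_3, so x_3 enters.
Ratio test on column x_3 — row 1: (21/2)/1 = 21/2; row 2: entry 0 ≤ 0. Minimum is 21/2 at row 1 (s_1 leaves); pivot element 1.
Divide row 1 by 1; eliminate column x_3 from the other rows.
After both pivots, the entry at constraint row 1, column RHS is 21/2.

21/2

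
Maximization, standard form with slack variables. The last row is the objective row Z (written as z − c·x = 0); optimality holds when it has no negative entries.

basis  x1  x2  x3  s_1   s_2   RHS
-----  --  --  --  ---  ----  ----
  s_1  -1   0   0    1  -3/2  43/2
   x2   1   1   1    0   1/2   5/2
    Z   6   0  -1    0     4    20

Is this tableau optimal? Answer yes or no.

The Z-row has a negative entry -1 in column x3, so it is not optimal.

no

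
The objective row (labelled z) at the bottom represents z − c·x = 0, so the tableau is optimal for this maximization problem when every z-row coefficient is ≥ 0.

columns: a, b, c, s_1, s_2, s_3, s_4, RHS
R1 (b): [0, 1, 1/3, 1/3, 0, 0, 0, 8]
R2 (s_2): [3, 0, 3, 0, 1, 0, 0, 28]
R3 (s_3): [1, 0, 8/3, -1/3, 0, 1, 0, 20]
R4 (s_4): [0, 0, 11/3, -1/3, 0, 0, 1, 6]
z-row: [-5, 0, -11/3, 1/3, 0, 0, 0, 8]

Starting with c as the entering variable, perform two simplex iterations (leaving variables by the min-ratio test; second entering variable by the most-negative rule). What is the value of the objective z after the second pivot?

1732/33

Ratio test on column c — row 1: 8/(1/3) = 24; row 2: 28/3 = 28/3; row 3: 20/(8/3) = 15/2; row 4: 6/(11/3) = 18/11. Minimum is 18/11 at row 4 (s_4 leaves); pivot element 11/3.
Pivot on row 4; the z-row RHS becomes 8 − (-11/3)·(18/11) = 14.
Next entering variable (most negative z-row entry -5): a.
Ratio test on column a — row 1: entry 0 ≤ 0; row 2: (254/11)/3 = 254/33; row 3: (172/11)/1 = 172/11; row 4: entry 0 ≤ 0. Minimum is 254/33 at row 2 (s_2 leaves); pivot element 3.
After the second pivot the z-row RHS is 14 − (-5)·(254/33) = 1732/33.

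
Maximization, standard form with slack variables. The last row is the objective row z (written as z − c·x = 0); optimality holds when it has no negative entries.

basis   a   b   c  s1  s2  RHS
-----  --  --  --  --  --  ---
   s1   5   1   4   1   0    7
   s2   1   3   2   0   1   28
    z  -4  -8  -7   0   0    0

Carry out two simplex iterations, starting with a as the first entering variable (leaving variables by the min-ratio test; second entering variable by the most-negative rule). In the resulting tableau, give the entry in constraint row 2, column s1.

-3

Ratio test on column a — row 1: 7/5 = 7/5; row 2: 28/1 = 28. Minimum is 7/5 at row 1 (s1 leaves); pivot element 5.
Divide row 1 by 5; eliminate column a from the other rows.
Second iteration: most negative z-row entry is -36/5 in column b, so b enters.
Ratio test on column b — row 1: (7/5)/(1/5) = 7; row 2: (133/5)/(14/5) = 19/2. Minimum is 7 at row 1 (a leaves); pivot element 1/5.
Divide row 1 by 1/5; eliminate column b from the other rows.
After both pivots, the entry at constraint row 2, column s1 is -3.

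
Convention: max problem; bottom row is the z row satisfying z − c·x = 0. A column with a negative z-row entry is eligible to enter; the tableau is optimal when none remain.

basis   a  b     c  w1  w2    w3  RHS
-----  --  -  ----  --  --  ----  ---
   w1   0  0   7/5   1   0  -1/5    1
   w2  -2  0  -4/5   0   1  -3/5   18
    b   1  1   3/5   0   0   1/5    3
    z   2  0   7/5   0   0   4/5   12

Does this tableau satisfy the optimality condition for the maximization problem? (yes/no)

Every z-row coefficient is ≥ 0, so the tableau is optimal.

yes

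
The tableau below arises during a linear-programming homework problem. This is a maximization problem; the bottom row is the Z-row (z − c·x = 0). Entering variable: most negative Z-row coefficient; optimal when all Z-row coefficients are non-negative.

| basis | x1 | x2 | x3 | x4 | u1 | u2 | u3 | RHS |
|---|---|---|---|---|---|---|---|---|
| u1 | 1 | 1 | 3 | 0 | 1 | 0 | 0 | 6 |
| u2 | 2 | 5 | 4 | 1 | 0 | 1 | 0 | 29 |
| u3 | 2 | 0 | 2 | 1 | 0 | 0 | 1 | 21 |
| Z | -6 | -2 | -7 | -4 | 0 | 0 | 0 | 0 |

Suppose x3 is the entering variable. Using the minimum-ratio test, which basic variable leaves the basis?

u1

Column x3 entries and ratios — u1: 6/3 = 2; u2: 29/4 = 29/4; u3: 21/2 = 21/2.
Smallest ratio is 2 in the row of u1, so u1 leaves.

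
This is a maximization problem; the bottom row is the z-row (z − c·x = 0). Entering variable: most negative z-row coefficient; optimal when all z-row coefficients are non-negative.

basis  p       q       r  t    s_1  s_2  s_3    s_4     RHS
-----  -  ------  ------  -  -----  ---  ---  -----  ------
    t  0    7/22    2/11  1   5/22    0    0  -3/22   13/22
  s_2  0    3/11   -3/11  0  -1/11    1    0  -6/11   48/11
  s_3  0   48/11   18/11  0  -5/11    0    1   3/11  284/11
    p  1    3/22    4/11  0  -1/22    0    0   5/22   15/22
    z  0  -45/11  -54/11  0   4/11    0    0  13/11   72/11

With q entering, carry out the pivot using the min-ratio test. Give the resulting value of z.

99/7

Ratio test on column q — row 1: (13/22)/(7/22) = 13/7; row 2: (48/11)/(3/11) = 16; row 3: (284/11)/(48/11) = 71/12; row 4: (15/22)/(3/22) = 5. Minimum is 13/7 at row 1 (t leaves); pivot element 7/22.
Pivot on row 1; the z-row RHS becomes 72/11 − (-45/11)·(13/7) = 99/7.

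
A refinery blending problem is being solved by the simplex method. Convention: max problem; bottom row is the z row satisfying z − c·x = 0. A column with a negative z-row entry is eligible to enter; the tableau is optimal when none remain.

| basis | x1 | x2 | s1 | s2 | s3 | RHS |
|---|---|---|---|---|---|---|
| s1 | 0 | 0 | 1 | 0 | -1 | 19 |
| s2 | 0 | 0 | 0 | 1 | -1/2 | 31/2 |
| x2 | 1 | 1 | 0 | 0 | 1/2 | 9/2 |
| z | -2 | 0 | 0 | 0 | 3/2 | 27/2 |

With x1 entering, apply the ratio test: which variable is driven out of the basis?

Column x1 entries and ratios — s1: 0 ≤ 0, skip; s2: 0 ≤ 0, skip; x2: (9/2)/1 = 9/2.
Smallest ratio is 9/2 in the row of x2, so x2 leaves.

x2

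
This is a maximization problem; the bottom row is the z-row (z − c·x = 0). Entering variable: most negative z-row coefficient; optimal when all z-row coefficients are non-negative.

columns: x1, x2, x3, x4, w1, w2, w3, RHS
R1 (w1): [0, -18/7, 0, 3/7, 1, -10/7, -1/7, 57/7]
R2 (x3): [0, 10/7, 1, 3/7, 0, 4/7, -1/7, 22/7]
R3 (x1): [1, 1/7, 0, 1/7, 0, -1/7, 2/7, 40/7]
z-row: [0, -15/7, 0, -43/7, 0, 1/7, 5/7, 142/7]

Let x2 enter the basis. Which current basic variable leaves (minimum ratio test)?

Column x2 entries and ratios — w1: -18/7 ≤ 0, skip; x3: (22/7)/(10/7) = 11/5; x1: (40/7)/(1/7) = 40.
Smallest ratio is 11/5 in the row of x3, so x3 leaves.

x3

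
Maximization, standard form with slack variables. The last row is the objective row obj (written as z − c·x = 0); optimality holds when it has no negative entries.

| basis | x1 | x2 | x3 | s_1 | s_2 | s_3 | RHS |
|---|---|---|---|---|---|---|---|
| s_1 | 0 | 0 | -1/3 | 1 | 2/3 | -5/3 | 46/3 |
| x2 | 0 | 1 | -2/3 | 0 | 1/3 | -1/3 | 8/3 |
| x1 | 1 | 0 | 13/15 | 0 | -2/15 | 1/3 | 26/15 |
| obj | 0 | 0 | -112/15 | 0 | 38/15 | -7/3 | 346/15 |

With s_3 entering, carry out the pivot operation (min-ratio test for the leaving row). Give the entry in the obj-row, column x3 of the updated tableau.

-7/5

Ratio test on column s_3 — row 1: entry -5/3 ≤ 0; row 2: entry -1/3 ≤ 0; row 3: (26/15)/(1/3) = 26/5. Minimum is 26/5 at row 3 (x1 leaves); pivot element 1/3.
Divide row 3 by 1/3; eliminate column s_3 from the other rows.
obj-row update in column x3: -112/15 − (-7/3)·(13/5) = -7/5.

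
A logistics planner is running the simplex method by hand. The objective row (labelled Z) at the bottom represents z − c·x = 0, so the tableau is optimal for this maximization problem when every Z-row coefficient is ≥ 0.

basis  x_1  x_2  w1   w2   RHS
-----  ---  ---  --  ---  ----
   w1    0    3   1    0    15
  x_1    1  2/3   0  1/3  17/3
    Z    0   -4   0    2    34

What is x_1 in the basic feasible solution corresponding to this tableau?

x_1 is basic (row 2); its value is the RHS of that row, 17/3.

17/3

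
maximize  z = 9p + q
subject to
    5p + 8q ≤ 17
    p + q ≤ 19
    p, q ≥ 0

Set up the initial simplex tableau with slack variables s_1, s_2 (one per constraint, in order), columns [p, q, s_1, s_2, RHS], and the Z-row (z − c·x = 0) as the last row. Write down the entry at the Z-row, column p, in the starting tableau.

The Z-row carries the negated objective coefficients: the p entry is -9.

-9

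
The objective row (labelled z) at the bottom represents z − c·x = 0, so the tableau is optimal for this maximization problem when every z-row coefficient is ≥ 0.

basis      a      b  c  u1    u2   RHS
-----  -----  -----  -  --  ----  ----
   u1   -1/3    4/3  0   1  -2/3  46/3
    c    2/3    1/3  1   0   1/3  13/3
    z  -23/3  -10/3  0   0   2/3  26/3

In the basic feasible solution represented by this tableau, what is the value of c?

c is basic (row 2); its value is the RHS of that row, 13/3.

13/3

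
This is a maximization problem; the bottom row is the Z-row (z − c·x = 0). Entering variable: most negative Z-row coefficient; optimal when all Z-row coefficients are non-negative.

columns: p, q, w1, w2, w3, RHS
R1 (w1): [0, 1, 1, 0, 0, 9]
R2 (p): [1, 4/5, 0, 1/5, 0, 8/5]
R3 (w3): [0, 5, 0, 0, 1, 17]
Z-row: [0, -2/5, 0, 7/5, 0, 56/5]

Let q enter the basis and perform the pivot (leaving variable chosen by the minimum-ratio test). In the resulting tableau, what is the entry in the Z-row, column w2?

Ratio test on column q — row 1: 9/1 = 9; row 2: (8/5)/(4/5) = 2; row 3: 17/5 = 17/5. Minimum is 2 at row 2 (p leaves); pivot element 4/5.
Divide row 2 by 4/5; eliminate column q from the other rows.
Z-row update in column w2: 7/5 − (-2/5)·(1/4) = 3/2.

3/2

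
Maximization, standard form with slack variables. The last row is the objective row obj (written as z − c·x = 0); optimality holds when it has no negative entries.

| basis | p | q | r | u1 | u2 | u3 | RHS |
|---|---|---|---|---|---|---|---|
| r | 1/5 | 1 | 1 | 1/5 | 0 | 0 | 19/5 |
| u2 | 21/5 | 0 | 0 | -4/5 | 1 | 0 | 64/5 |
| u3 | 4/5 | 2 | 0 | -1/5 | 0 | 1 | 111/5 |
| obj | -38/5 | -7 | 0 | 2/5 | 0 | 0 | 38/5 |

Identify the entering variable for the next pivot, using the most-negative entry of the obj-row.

p

Negative obj-row entries: p: -38/5, q: -7.
The most negative is -38/5 in column p, so p enters.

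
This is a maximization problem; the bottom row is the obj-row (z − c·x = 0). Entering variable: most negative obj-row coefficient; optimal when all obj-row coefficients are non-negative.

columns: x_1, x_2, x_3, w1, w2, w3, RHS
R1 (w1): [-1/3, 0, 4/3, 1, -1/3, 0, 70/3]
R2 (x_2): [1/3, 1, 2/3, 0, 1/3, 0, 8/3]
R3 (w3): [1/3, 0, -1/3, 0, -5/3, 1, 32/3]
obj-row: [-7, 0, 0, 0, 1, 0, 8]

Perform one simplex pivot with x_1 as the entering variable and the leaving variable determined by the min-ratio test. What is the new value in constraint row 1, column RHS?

26

Ratio test on column x_1 — row 1: entry -1/3 ≤ 0; row 2: (8/3)/(1/3) = 8; row 3: (32/3)/(1/3) = 32. Minimum is 8 at row 2 (x_2 leaves); pivot element 1/3.
Divide row 2 by 1/3; eliminate column x_1 from the other rows.
Row 1 update in column RHS: 70/3 − (-1/3)·8 = 26.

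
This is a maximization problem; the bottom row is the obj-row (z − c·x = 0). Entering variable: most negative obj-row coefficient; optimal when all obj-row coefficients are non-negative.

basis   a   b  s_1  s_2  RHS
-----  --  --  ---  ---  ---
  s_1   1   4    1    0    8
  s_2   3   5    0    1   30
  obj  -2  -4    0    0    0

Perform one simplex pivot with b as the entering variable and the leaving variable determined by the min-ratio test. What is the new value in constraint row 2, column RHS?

20

Ratio test on column b — row 1: 8/4 = 2; row 2: 30/5 = 6. Minimum is 2 at row 1 (s_1 leaves); pivot element 4.
Divide row 1 by 4; eliminate column b from the other rows.
Row 2 update in column RHS: 30 − 5·2 = 20.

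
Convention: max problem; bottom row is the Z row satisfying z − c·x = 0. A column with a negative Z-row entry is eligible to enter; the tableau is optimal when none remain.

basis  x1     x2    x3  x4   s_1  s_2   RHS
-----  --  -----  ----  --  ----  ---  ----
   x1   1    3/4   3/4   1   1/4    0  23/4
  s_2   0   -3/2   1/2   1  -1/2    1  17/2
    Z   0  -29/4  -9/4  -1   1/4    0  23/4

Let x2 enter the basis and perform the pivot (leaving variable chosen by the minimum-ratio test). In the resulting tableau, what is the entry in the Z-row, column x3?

5

Ratio test on column x2 — row 1: (23/4)/(3/4) = 23/3; row 2: entry -3/2 ≤ 0. Minimum is 23/3 at row 1 (x1 leaves); pivot element 3/4.
Divide row 1 by 3/4; eliminate column x2 from the other rows.
Z-row update in column x3: -9/4 − (-29/4)·1 = 5.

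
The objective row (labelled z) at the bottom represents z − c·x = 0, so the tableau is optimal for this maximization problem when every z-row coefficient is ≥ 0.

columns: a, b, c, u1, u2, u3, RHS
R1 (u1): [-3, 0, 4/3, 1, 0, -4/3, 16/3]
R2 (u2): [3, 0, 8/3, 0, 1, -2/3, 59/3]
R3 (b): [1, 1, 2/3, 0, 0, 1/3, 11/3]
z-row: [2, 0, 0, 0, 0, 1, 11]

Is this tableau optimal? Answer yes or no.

yes

Every z-row coefficient is ≥ 0, so the tableau is optimal.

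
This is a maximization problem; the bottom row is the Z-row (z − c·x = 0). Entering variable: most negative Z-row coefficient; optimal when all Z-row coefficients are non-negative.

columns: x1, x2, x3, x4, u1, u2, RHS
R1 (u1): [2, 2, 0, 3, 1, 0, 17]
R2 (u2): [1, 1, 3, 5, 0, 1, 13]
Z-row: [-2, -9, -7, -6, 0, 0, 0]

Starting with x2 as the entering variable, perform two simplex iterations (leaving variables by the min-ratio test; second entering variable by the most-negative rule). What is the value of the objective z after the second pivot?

87

Ratio test on column x2 — row 1: 17/2 = 17/2; row 2: 13/1 = 13. Minimum is 17/2 at row 1 (u1 leaves); pivot element 2.
Pivot on row 1; the Z-row RHS becomes 0 − (-9)·(17/2) = 153/2.
Next entering variable (most negative Z-row entry -7): x3.
Ratio test on column x3 — row 1: entry 0 ≤ 0; row 2: (9/2)/3 = 3/2. Minimum is 3/2 at row 2 (u2 leaves); pivot element 3.
After the second pivot the Z-row RHS is 153/2 − (-7)·(3/2) = 87.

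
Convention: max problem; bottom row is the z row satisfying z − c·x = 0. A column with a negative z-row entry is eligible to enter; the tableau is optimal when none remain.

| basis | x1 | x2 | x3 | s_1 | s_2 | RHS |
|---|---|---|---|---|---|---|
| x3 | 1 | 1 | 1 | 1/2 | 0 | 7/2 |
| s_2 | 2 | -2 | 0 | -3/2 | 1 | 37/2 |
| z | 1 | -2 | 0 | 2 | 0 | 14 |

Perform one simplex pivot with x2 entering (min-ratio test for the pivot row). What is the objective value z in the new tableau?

Ratio test on column x2 — row 1: (7/2)/1 = 7/2; row 2: entry -2 ≤ 0. Minimum is 7/2 at row 1 (x3 leaves); pivot element 1.
Pivot on row 1; the z-row RHS becomes 14 − (-2)·(7/2) = 21.

21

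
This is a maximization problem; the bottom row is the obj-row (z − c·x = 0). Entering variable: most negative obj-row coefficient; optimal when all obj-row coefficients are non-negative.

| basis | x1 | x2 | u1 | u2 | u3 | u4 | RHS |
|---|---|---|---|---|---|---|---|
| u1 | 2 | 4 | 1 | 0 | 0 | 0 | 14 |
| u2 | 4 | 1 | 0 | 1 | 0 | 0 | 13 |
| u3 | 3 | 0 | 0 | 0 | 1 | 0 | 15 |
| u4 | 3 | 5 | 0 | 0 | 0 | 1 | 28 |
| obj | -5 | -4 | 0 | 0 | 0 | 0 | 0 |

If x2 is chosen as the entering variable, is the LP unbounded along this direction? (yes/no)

no

Column x2 has positive entries in row(s) 1, 2, 4, so the ratio test bounds it — not unbounded.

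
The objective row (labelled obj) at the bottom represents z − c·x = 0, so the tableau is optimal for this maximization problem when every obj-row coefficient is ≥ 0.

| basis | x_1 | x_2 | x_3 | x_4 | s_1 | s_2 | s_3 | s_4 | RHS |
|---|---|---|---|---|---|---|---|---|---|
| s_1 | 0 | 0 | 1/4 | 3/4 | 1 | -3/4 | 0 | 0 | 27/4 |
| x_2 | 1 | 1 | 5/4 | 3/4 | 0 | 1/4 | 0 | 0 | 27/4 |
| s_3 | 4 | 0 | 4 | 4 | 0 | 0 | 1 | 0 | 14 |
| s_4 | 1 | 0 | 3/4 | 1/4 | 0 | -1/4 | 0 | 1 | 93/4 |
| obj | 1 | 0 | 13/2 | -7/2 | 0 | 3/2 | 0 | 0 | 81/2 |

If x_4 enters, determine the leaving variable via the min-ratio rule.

Column x_4 entries and ratios — s_1: (27/4)/(3/4) = 9; x_2: (27/4)/(3/4) = 9; s_3: 14/4 = 7/2; s_4: (93/4)/(1/4) = 93.
Smallest ratio is 7/2 in the row of s_3, so s_3 leaves.

s_3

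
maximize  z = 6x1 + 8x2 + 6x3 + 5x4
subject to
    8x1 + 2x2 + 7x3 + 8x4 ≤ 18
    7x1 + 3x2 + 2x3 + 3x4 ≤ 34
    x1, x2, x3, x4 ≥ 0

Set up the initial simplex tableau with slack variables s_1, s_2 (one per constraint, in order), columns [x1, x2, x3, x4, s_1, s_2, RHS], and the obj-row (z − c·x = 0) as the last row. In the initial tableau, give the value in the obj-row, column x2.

-8

The obj-row carries the negated objective coefficients: the x2 entry is -8.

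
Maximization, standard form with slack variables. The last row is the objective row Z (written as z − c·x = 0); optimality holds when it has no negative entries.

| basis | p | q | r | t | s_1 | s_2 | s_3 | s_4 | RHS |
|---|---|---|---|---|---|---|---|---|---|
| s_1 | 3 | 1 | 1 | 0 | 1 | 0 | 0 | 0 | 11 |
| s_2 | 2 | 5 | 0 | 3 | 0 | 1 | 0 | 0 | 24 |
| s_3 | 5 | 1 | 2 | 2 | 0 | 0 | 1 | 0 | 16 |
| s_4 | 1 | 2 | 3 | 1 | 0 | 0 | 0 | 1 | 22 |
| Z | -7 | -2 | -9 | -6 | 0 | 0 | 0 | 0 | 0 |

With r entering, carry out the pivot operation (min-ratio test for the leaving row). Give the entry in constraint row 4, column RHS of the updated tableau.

Ratio test on column r — row 1: 11/1 = 11; row 2: entry 0 ≤ 0; row 3: 16/2 = 8; row 4: 22/3 = 22/3. Minimum is 22/3 at row 4 (s_4 leaves); pivot element 3.
Divide row 4 by 3; eliminate column r from the other rows.
In the new row 4, the RHS entry is the old entry divided by the pivot: 22/3 = 22/3.

22/3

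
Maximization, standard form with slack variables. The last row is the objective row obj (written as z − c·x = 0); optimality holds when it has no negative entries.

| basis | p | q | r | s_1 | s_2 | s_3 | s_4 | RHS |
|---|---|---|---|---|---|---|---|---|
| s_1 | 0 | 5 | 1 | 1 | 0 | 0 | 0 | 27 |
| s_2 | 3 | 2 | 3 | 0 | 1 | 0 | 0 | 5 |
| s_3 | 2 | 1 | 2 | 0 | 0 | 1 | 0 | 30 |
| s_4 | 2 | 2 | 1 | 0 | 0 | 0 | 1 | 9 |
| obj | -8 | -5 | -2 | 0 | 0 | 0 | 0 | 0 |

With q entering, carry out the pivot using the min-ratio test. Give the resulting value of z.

Ratio test on column q — row 1: 27/5 = 27/5; row 2: 5/2 = 5/2; row 3: 30/1 = 30; row 4: 9/2 = 9/2. Minimum is 5/2 at row 2 (s_2 leaves); pivot element 2.
Pivot on row 2; the obj-row RHS becomes 0 − (-5)·(5/2) = 25/2.

25/2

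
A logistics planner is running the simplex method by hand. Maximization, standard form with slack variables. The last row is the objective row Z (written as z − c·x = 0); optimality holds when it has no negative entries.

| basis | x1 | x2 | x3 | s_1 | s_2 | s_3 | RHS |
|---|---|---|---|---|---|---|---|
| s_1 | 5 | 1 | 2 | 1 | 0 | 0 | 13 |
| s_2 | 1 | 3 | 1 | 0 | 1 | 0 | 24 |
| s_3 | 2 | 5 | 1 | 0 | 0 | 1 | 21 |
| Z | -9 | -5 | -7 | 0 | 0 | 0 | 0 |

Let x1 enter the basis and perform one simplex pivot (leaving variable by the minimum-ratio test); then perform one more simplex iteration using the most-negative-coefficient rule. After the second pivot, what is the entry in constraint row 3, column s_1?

Ratio test on column x1 — row 1: 13/5 = 13/5; row 2: 24/1 = 24; row 3: 21/2 = 21/2. Minimum is 13/5 at row 1 (s_1 leaves); pivot element 5.
Divide row 1 by 5; eliminate column x1 from the other rows.
Second iteration: most negative Z-row entry is -17/5 in column x3, so x3 enters.
Ratio test on column x3 — row 1: (13/5)/(2/5) = 13/2; row 2: (107/5)/(3/5) = 107/3; row 3: (79/5)/(1/5) = 79. Minimum is 13/2 at row 1 (x1 leaves); pivot element 2/5.
Divide row 1 by 2/5; eliminate column x3 from the other rows.
After both pivots, the entry at constraint row 3, column s_1 is -1/2.

-1/2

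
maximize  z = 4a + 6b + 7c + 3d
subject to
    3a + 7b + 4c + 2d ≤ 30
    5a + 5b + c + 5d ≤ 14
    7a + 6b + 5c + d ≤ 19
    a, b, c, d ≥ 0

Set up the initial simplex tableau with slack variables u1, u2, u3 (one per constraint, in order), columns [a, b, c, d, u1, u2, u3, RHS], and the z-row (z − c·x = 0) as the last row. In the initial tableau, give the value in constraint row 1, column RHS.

30

The RHS of constraint 1 is b_1 = 30.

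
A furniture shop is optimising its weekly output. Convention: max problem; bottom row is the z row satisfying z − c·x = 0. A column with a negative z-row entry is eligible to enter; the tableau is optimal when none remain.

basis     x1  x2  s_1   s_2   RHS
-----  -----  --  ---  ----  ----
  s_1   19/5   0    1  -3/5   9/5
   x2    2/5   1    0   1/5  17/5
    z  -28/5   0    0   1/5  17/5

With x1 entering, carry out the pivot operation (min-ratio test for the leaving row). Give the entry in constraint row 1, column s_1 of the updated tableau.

5/19

Ratio test on column x1 — row 1: (9/5)/(19/5) = 9/19; row 2: (17/5)/(2/5) = 17/2. Minimum is 9/19 at row 1 (s_1 leaves); pivot element 19/5.
Divide row 1 by 19/5; eliminate column x1 from the other rows.
In the new row 1, the s_1 entry is the old entry divided by the pivot: 1/(19/5) = 5/19.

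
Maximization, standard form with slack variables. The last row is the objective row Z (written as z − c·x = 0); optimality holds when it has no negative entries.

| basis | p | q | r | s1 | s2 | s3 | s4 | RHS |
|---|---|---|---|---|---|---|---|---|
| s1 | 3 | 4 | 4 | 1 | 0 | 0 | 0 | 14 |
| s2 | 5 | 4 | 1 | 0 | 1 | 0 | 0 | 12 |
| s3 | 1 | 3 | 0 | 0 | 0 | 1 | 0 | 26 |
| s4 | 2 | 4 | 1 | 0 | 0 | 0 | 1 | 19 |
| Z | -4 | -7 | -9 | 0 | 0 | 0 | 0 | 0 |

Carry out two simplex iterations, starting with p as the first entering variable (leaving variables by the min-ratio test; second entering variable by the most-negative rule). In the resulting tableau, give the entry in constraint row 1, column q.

Ratio test on column p — row 1: 14/3 = 14/3; row 2: 12/5 = 12/5; row 3: 26/1 = 26; row 4: 19/2 = 19/2. Minimum is 12/5 at row 2 (s2 leaves); pivot element 5.
Divide row 2 by 5; eliminate column p from the other rows.
Second iteration: most negative Z-row entry is -41/5 in column r, so r enters.
Ratio test on column r — row 1: (34/5)/(17/5) = 2; row 2: (12/5)/(1/5) = 12; row 3: entry -1/5 ≤ 0; row 4: (71/5)/(3/5) = 71/3. Minimum is 2 at row 1 (s1 leaves); pivot element 17/5.
Divide row 1 by 17/5; eliminate column r from the other rows.
After both pivots, the entry at constraint row 1, column q is 8/17.

8/17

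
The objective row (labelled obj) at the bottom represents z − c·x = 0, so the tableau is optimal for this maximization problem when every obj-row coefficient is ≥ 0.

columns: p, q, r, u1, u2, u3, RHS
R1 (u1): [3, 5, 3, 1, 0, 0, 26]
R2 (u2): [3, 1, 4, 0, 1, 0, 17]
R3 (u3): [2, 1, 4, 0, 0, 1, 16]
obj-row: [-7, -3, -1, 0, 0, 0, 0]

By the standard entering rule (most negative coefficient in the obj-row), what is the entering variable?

Negative obj-row entries: p: -7, q: -3, r: -1.
The most negative is -7 in column p, so p enters.

p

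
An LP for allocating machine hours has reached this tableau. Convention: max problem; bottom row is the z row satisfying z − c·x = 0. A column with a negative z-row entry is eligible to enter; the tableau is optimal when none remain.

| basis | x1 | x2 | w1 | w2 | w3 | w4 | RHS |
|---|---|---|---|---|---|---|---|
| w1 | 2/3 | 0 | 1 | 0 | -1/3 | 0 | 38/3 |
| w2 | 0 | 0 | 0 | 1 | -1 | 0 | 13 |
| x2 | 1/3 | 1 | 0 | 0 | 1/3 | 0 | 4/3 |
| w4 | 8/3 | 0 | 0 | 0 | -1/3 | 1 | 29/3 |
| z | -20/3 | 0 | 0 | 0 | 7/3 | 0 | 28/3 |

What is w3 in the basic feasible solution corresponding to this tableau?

0

w3 is not in the basis, so in the current basic feasible solution w3 = 0.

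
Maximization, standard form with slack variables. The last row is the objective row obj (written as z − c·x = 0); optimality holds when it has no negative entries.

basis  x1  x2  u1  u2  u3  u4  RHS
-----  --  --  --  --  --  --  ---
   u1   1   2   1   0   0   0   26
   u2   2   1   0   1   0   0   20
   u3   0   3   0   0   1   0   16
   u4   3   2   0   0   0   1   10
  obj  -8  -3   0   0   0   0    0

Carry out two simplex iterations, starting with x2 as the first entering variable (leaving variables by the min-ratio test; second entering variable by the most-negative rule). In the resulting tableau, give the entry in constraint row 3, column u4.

Ratio test on column x2 — row 1: 26/2 = 13; row 2: 20/1 = 20; row 3: 16/3 = 16/3; row 4: 10/2 = 5. Minimum is 5 at row 4 (u4 leaves); pivot element 2.
Divide row 4 by 2; eliminate column x2 from the other rows.
Second iteration: most negative obj-row entry is -7/2 in column x1, so x1 enters.
Ratio test on column x1 — row 1: entry -2 ≤ 0; row 2: 15/(1/2) = 30; row 3: entry -9/2 ≤ 0; row 4: 5/(3/2) = 10/3. Minimum is 10/3 at row 4 (x2 leaves); pivot element 3/2.
Divide row 4 by 3/2; eliminate column x1 from the other rows.
After both pivots, the entry at constraint row 3, column u4 is 0.

0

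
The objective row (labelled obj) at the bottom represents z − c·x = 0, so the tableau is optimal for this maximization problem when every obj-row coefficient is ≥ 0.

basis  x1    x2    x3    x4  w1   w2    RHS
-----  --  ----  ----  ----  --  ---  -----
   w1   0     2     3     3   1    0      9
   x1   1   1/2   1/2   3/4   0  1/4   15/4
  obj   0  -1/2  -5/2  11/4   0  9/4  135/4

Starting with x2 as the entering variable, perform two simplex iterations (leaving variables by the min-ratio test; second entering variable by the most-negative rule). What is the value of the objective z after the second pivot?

Ratio test on column x2 — row 1: 9/2 = 9/2; row 2: (15/4)/(1/2) = 15/2. Minimum is 9/2 at row 1 (w1 leaves); pivot element 2.
Pivot on row 1; the obj-row RHS becomes 135/4 − (-1/2)·(9/2) = 36.
Next entering variable (most negative obj-row entry -7/4): x3.
Ratio test on column x3 — row 1: (9/2)/(3/2) = 3; row 2: entry -1/4 ≤ 0. Minimum is 3 at row 1 (x2 leaves); pivot element 3/2.
After the second pivot the obj-row RHS is 36 − (-7/4)·3 = 165/4.

165/4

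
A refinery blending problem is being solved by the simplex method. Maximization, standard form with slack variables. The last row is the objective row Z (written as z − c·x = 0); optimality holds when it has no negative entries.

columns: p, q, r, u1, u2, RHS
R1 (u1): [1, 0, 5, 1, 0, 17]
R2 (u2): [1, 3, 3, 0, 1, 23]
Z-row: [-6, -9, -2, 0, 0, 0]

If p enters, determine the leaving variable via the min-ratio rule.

Column p entries and ratios — u1: 17/1 = 17; u2: 23/1 = 23.
Smallest ratio is 17 in the row of u1, so u1 leaves.

u1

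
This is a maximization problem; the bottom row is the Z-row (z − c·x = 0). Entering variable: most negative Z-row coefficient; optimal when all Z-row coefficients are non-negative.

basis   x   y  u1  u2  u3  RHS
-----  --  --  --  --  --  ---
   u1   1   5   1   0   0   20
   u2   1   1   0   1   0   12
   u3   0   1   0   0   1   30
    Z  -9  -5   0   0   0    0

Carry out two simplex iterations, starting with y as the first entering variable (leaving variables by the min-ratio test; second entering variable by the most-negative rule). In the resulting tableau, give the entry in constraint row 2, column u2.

5/4

Ratio test on column y — row 1: 20/5 = 4; row 2: 12/1 = 12; row 3: 30/1 = 30. Minimum is 4 at row 1 (u1 leaves); pivot element 5.
Divide row 1 by 5; eliminate column y from the other rows.
Second iteration: most negative Z-row entry is -8 in column x, so x enters.
Ratio test on column x — row 1: 4/(1/5) = 20; row 2: 8/(4/5) = 10; row 3: entry -1/5 ≤ 0. Minimum is 10 at row 2 (u2 leaves); pivot element 4/5.
Divide row 2 by 4/5; eliminate column x from the other rows.
After both pivots, the entry at constraint row 2, column u2 is 5/4.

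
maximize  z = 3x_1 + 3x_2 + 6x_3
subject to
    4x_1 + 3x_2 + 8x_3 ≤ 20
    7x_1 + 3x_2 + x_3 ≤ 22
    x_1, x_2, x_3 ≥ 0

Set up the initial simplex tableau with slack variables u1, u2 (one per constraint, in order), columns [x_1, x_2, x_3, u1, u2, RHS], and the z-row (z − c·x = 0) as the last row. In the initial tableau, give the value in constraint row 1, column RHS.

20

The RHS of constraint 1 is b_1 = 20.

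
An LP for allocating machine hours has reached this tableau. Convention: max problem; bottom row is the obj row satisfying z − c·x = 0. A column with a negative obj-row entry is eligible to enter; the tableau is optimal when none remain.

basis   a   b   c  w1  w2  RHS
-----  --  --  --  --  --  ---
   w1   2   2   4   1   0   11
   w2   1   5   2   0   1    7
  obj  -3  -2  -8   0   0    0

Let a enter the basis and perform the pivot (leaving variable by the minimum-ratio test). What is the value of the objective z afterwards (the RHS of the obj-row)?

Ratio test on column a — row 1: 11/2 = 11/2; row 2: 7/1 = 7. Minimum is 11/2 at row 1 (w1 leaves); pivot element 2.
Pivot on row 1; the obj-row RHS becomes 0 − (-3)·(11/2) = 33/2.

33/2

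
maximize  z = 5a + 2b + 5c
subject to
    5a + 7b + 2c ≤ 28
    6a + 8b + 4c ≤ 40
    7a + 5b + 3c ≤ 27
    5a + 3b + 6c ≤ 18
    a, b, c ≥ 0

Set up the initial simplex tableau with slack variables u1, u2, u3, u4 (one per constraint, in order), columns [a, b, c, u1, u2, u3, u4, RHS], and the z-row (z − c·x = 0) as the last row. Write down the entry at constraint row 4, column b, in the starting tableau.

Constraint 4 has coefficient 3 on b.

3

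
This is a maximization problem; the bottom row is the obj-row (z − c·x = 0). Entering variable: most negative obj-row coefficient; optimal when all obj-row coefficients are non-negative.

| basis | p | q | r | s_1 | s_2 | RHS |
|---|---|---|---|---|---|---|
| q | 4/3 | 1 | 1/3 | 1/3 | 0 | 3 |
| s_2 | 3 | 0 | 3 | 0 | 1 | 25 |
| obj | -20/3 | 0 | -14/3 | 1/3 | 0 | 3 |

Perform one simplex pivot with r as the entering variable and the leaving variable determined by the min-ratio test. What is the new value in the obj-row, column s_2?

Ratio test on column r — row 1: 3/(1/3) = 9; row 2: 25/3 = 25/3. Minimum is 25/3 at row 2 (s_2 leaves); pivot element 3.
Divide row 2 by 3; eliminate column r from the other rows.
obj-row update in column s_2: 0 − (-14/3)·(1/3) = 14/9.

14/9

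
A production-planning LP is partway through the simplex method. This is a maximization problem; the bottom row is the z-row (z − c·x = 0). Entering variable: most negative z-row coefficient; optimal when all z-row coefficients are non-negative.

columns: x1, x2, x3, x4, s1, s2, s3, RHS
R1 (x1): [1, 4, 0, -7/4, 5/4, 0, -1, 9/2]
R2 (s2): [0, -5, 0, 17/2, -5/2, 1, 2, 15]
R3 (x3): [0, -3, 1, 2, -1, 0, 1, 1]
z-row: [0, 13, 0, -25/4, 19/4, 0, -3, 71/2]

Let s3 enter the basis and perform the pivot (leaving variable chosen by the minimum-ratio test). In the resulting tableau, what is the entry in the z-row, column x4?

-1/4

Ratio test on column s3 — row 1: entry -1 ≤ 0; row 2: 15/2 = 15/2; row 3: 1/1 = 1. Minimum is 1 at row 3 (x3 leaves); pivot element 1.
Divide row 3 by 1; eliminate column s3 from the other rows.
z-row update in column x4: -25/4 − (-3)·2 = -1/4.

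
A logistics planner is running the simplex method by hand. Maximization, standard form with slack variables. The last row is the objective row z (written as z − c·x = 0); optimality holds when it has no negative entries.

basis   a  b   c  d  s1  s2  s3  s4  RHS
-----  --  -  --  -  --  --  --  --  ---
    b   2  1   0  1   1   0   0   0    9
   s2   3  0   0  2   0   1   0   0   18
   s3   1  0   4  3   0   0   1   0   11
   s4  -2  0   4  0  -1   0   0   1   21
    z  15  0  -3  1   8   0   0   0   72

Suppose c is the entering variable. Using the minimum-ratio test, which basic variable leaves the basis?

s3

Column c entries and ratios — b: 0 ≤ 0, skip; s2: 0 ≤ 0, skip; s3: 11/4 = 11/4; s4: 21/4 = 21/4.
Smallest ratio is 11/4 in the row of s3, so s3 leaves.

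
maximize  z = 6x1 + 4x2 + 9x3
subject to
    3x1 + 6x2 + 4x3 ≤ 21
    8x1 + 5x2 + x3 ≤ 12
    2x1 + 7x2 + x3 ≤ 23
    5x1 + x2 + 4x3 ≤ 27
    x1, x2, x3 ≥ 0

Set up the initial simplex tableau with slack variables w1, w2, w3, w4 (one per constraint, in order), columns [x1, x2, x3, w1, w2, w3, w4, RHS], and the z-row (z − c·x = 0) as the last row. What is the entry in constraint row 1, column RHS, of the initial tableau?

The RHS of constraint 1 is b_1 = 21.

21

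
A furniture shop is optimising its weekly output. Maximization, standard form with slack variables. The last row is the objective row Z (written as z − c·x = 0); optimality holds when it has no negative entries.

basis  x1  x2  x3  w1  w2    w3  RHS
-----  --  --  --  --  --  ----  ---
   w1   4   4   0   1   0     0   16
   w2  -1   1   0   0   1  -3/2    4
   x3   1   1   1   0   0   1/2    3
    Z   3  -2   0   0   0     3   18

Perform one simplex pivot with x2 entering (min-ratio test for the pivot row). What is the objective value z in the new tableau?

24

Ratio test on column x2 — row 1: 16/4 = 4; row 2: 4/1 = 4; row 3: 3/1 = 3. Minimum is 3 at row 3 (x3 leaves); pivot element 1.
Pivot on row 3; the Z-row RHS becomes 18 − (-2)·3 = 24.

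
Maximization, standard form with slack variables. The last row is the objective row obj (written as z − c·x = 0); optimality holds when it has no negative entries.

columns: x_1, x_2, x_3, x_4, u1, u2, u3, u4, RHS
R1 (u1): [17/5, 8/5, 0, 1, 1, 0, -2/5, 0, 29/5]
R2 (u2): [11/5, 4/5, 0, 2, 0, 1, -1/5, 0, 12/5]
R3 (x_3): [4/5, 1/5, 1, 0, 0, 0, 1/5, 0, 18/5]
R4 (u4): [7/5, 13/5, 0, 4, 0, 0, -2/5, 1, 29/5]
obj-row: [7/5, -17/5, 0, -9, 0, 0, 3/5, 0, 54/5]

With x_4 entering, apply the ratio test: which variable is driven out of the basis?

u2

Column x_4 entries and ratios — u1: (29/5)/1 = 29/5; u2: (12/5)/2 = 6/5; x_3: 0 ≤ 0, skip; u4: (29/5)/4 = 29/20.
Smallest ratio is 6/5 in the row of u2, so u2 leaves.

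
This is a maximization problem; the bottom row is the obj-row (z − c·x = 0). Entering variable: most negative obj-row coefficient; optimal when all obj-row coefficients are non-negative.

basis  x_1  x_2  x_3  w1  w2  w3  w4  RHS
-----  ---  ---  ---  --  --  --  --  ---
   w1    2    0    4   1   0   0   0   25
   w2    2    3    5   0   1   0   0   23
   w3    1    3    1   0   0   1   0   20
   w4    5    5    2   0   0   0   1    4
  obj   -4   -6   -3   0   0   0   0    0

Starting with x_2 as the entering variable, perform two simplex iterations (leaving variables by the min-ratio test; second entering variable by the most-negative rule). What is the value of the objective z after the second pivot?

Ratio test on column x_2 — row 1: entry 0 ≤ 0; row 2: 23/3 = 23/3; row 3: 20/3 = 20/3; row 4: 4/5 = 4/5. Minimum is 4/5 at row 4 (w4 leaves); pivot element 5.
Pivot on row 4; the obj-row RHS becomes 0 − (-6)·(4/5) = 24/5.
Next entering variable (most negative obj-row entry -3/5): x_3.
Ratio test on column x_3 — row 1: 25/4 = 25/4; row 2: (103/5)/(19/5) = 103/19; row 3: entry -1/5 ≤ 0; row 4: (4/5)/(2/5) = 2. Minimum is 2 at row 4 (x_2 leaves); pivot element 2/5.
After the second pivot the obj-row RHS is 24/5 − (-3/5)·2 = 6.

6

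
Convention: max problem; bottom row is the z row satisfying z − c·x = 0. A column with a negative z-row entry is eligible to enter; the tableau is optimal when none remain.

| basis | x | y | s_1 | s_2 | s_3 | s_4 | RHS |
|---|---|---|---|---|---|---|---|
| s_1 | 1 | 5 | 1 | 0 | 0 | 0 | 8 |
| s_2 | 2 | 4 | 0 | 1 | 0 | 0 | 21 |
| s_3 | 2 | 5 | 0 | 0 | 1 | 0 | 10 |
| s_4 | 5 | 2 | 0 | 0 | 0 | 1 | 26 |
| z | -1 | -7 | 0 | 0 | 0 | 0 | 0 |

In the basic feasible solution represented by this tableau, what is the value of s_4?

s_4 is basic (row 4); its value is the RHS of that row, 26.

26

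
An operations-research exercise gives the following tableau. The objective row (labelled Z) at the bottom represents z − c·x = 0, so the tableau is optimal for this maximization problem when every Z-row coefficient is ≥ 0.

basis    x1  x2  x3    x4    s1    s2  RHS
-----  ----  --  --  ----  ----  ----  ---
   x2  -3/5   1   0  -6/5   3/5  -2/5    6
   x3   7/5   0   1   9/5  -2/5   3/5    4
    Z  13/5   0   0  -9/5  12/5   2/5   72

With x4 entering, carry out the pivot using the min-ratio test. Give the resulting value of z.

76

Ratio test on column x4 — row 1: entry -6/5 ≤ 0; row 2: 4/(9/5) = 20/9. Minimum is 20/9 at row 2 (x3 leaves); pivot element 9/5.
Pivot on row 2; the Z-row RHS becomes 72 − (-9/5)·(20/9) = 76.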